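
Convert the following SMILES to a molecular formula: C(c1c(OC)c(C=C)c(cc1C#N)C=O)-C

C13H13NO2

Heavy atoms from the SMILES: 13 C, 1 N, 2 O.
Implicit hydrogens by atom environment:
  5 × C (aromatic): no H
  2 × C: 3 H each → 6
  2 × C: 2 H each → 4
  2 × C: 1 H each → 2
  2 × O: no H
  1 × C (aromatic): 1 H
  1 × C: no H
  1 × N: no H
  Total hydrogens = 13.
Molecular formula: C13H13NO2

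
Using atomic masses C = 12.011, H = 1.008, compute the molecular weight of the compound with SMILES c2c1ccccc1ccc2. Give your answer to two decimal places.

128.17

Molecular formula: C10H8.
M = 10×12.011 + 8×1.008 = 128.17 g/mol.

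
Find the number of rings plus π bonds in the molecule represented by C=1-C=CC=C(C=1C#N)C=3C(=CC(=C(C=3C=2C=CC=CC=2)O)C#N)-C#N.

18

Molecular formula from the SMILES: C21H11N3O.
DoU = (2C + 2 + N − H − X)/2 = (2·21 + 2 + 3 − 11 − 0)/2 = 36/2 = 18.
(Structurally: 3 ring(s) + 15 π bond(s) = 18.)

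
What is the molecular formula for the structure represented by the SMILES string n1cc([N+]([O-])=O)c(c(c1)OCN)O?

Heavy atoms from the SMILES: 6 C, 3 N, 4 O.
Implicit hydrogens by atom environment:
  3 × C (aromatic): no H
  2 × C (aromatic): 1 H each → 2
  2 × O: no H
  1 × C: 2 H
  1 × N: 2 H
  1 × N (aromatic): no H
  1 × N (charge +1): no H
  1 × O: 1 H
  1 × O (charge -1): no H
  Total hydrogens = 7.
Molecular formula: C6H7N3O4

C6H7N3O4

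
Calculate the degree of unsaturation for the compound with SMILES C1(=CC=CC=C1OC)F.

Molecular formula from the SMILES: C7H7FO.
DoU = (2C + 2 + N − H − X)/2 = (2·7 + 2 + 0 − 7 − 1)/2 = 8/2 = 4.
(Structurally: 1 ring(s) + 3 π bond(s) = 4.)

4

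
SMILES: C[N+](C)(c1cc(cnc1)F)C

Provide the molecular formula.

Heavy atoms from the SMILES: 8 C, 1 F, 2 N.
Implicit hydrogens by atom environment:
  3 × C: 3 H each → 9
  3 × C (aromatic): 1 H each → 3
  2 × C (aromatic): no H
  1 × F: no H
  1 × N (aromatic): no H
  1 × N (charge +1): no H
  Total hydrogens = 12.
Net charge +1.
Molecular formula: C8H12FN2+

C8H12FN2+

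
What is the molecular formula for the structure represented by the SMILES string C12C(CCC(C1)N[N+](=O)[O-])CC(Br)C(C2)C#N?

Heavy atoms from the SMILES: 1 Br, 11 C, 3 N, 2 O.
Implicit hydrogens by atom environment:
  5 × C: 2 H each → 10
  5 × C: 1 H each → 5
  1 × Br: no H
  1 × C: no H
  1 × N: 1 H
  1 × N: no H
  1 × N (charge +1): no H
  1 × O: no H
  1 × O (charge -1): no H
  Total hydrogens = 16.
Molecular formula: C11H16BrN3O2

C11H16BrN3O2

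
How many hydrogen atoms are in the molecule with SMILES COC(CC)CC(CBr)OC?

17

Hydrogens are implicit in SMILES; fill each atom to its normal valence:
  3 × C: 3 H each → 9
  3 × C: 2 H each → 6
  2 × C: 1 H each → 2
  2 × O: no H
  1 × Br: no H
  Total hydrogens = 17.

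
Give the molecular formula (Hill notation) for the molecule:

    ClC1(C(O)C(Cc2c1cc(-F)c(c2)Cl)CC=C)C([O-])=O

Heavy atoms from the SMILES: 14 C, 2 Cl, 1 F, 3 O.
Implicit hydrogens by atom environment:
  4 × C (aromatic): no H
  3 × C: 2 H each → 6
  3 × C: 1 H each → 3
  2 × C (aromatic): 1 H each → 2
  2 × C: no H
  2 × Cl: no H
  1 × F: no H
  1 × O: 1 H
  1 × O: no H
  1 × O (charge -1): no H
  Total hydrogens = 12.
Net charge -1.
Molecular formula: C14H12Cl2FO3-

C14H12Cl2FO3-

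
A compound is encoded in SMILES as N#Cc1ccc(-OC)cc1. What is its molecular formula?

Heavy atoms from the SMILES: 8 C, 1 N, 1 O.
Implicit hydrogens by atom environment:
  4 × C (aromatic): 1 H each → 4
  2 × C (aromatic): no H
  1 × C: 3 H
  1 × C: no H
  1 × N: no H
  1 × O: no H
  Total hydrogens = 7.
Molecular formula: C8H7NO

C8H7NO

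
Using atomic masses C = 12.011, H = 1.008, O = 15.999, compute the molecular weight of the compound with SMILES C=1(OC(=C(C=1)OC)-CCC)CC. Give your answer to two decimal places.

168.24

Molecular formula: C10H16O2.
M = 10×12.011 + 16×1.008 + 2×15.999 = 168.24 g/mol.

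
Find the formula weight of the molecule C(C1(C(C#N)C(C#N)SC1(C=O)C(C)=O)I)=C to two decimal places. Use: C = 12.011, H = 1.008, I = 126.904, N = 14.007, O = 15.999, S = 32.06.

360.17

Molecular formula: C11H9IN2O2S.
M = 11×12.011 + 9×1.008 + 1×126.904 + 2×14.007 + 2×15.999 + 1×32.06 = 360.17 g/mol.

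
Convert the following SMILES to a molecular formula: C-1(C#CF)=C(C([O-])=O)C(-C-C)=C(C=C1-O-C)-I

Heavy atoms from the SMILES: 12 C, 1 F, 1 I, 3 O.
Implicit hydrogens by atom environment:
  5 × C (aromatic): no H
  3 × C: no H
  2 × C: 3 H each → 6
  2 × O: no H
  1 × C: 2 H
  1 × C (aromatic): 1 H
  1 × F: no H
  1 × I: no H
  1 × O (charge -1): no H
  Total hydrogens = 9.
Net charge -1.
Molecular formula: C12H9FIO3-

C12H9FIO3-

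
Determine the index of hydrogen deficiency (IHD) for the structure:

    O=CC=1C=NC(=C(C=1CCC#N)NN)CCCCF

7

Molecular formula from the SMILES: C13H17FN4O.
DoU = (2C + 2 + N − H − X)/2 = (2·13 + 2 + 4 − 17 − 1)/2 = 14/2 = 7.
(Structurally: 1 ring(s) + 6 π bond(s) = 7.)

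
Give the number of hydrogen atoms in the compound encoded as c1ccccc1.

6

Hydrogens are implicit in SMILES; fill each atom to its normal valence:
  6 × C (aromatic): 1 H each → 6
  Total hydrogens = 6.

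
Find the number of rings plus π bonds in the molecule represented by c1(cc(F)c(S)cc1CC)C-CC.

Molecular formula from the SMILES: C11H15FS.
DoU = (2C + 2 + N − H − X)/2 = (2·11 + 2 + 0 − 15 − 1)/2 = 8/2 = 4.
(Structurally: 1 ring(s) + 3 π bond(s) = 4.)

4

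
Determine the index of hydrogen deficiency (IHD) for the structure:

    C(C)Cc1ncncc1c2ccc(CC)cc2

8

Molecular formula from the SMILES: C15H18N2.
DoU = (2C + 2 + N − H − X)/2 = (2·15 + 2 + 2 − 18 − 0)/2 = 16/2 = 8.
(Structurally: 2 ring(s) + 6 π bond(s) = 8.)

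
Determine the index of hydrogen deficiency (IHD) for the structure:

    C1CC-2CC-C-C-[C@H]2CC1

2

Molecular formula from the SMILES: C10H18.
DoU = (2C + 2 + N − H − X)/2 = (2·10 + 2 + 0 − 18 − 0)/2 = 4/2 = 2.
(Structurally: 2 ring(s) + 0 π bond(s) = 2.)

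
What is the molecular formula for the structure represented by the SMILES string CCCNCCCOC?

C7H17NO

Heavy atoms from the SMILES: 7 C, 1 N, 1 O.
Implicit hydrogens by atom environment:
  5 × C: 2 H each → 10
  2 × C: 3 H each → 6
  1 × N: 1 H
  1 × O: no H
  Total hydrogens = 17.
Molecular formula: C7H17NO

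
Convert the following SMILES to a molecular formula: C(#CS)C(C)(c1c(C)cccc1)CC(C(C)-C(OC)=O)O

C17H22O3S

Heavy atoms from the SMILES: 17 C, 3 O, 1 S.
Implicit hydrogens by atom environment:
  4 × C: 3 H each → 12
  4 × C (aromatic): 1 H each → 4
  4 × C: no H
  2 × C: 1 H each → 2
  2 × C (aromatic): no H
  2 × O: no H
  1 × C: 2 H
  1 × O: 1 H
  1 × S: 1 H
  Total hydrogens = 22.
Molecular formula: C17H22O3S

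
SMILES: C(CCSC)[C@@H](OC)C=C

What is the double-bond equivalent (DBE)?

Molecular formula from the SMILES: C8H16OS.
DoU = (2C + 2 + N − H − X)/2 = (2·8 + 2 + 0 − 16 − 0)/2 = 2/2 = 1.
(Structurally: 0 ring(s) + 1 π bond(s) = 1.)

1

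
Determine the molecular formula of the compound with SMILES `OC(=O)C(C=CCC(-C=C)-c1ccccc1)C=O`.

C15H16O3

Heavy atoms from the SMILES: 15 C, 3 O.
Implicit hydrogens by atom environment:
  6 × C: 1 H each → 6
  5 × C (aromatic): 1 H each → 5
  2 × C: 2 H each → 4
  2 × O: no H
  1 × C: no H
  1 × C (aromatic): no H
  1 × O: 1 H
  Total hydrogens = 16.
Molecular formula: C15H16O3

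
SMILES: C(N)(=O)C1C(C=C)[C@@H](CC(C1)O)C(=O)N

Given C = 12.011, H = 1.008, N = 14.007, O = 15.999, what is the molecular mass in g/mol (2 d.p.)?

Molecular formula: C10H16N2O3.
M = 10×12.011 + 16×1.008 + 2×14.007 + 3×15.999 = 212.25 g/mol.

212.25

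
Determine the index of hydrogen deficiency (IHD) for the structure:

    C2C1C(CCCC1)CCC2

2

Molecular formula from the SMILES: C10H18.
DoU = (2C + 2 + N − H − X)/2 = (2·10 + 2 + 0 − 18 − 0)/2 = 4/2 = 2.
(Structurally: 2 ring(s) + 0 π bond(s) = 2.)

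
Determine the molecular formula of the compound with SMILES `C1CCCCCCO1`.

C7H14O

Heavy atoms from the SMILES: 7 C, 1 O.
Implicit hydrogens by atom environment:
  7 × C: 2 H each → 14
  1 × O: no H
  Total hydrogens = 14.
Molecular formula: C7H14O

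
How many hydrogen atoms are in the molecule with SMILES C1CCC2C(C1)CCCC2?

18

Hydrogens are implicit in SMILES; fill each atom to its normal valence:
  8 × C: 2 H each → 16
  2 × C: 1 H each → 2
  Total hydrogens = 18.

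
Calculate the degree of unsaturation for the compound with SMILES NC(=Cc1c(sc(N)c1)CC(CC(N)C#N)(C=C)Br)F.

Molecular formula from the SMILES: C13H16BrFN4S.
DoU = (2C + 2 + N − H − X)/2 = (2·13 + 2 + 4 − 16 − 2)/2 = 14/2 = 7.
(Structurally: 1 ring(s) + 6 π bond(s) = 7.)

7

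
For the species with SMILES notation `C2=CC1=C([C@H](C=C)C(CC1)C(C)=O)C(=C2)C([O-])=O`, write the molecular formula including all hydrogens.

Heavy atoms from the SMILES: 15 C, 3 O.
Implicit hydrogens by atom environment:
  3 × C: 2 H each → 6
  3 × C (aromatic): 1 H each → 3
  3 × C: 1 H each → 3
  3 × C (aromatic): no H
  2 × C: no H
  2 × O: no H
  1 × C: 3 H
  1 × O (charge -1): no H
  Total hydrogens = 15.
Net charge -1.
Molecular formula: C15H15O3-

C15H15O3-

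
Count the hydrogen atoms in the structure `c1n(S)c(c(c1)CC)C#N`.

8

Hydrogens are implicit in SMILES; fill each atom to its normal valence:
  2 × C (aromatic): 1 H each → 2
  2 × C (aromatic): no H
  1 × C: 3 H
  1 × C: 2 H
  1 × C: no H
  1 × N (aromatic): no H
  1 × N: no H
  1 × S: 1 H
  Total hydrogens = 8.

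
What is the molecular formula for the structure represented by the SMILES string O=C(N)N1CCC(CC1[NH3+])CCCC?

C10H22N3O+

Heavy atoms from the SMILES: 10 C, 3 N, 1 O.
Implicit hydrogens by atom environment:
  6 × C: 2 H each → 12
  2 × C: 1 H each → 2
  1 × C: 3 H
  1 × C: no H
  1 × N (charge +1): 3 H
  1 × N: 2 H
  1 × N: no H
  1 × O: no H
  Total hydrogens = 22.
Net charge +1.
Molecular formula: C10H22N3O+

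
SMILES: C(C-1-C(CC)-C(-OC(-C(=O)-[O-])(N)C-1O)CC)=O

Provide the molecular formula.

C11H18NO5-

Heavy atoms from the SMILES: 11 C, 1 N, 5 O.
Implicit hydrogens by atom environment:
  5 × C: 1 H each → 5
  3 × O: no H
  2 × C: 3 H each → 6
  2 × C: 2 H each → 4
  2 × C: no H
  1 × N: 2 H
  1 × O: 1 H
  1 × O (charge -1): no H
  Total hydrogens = 18.
Net charge -1.
Molecular formula: C11H18NO5-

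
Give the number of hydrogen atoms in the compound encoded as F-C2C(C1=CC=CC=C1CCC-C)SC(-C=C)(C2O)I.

20

Hydrogens are implicit in SMILES; fill each atom to its normal valence:
  4 × C: 2 H each → 8
  4 × C: 1 H each → 4
  4 × C (aromatic): 1 H each → 4
  2 × C (aromatic): no H
  1 × C: 3 H
  1 × C: no H
  1 × F: no H
  1 × I: no H
  1 × O: 1 H
  1 × S: no H
  Total hydrogens = 20.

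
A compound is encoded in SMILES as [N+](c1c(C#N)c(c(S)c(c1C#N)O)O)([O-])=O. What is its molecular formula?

Heavy atoms from the SMILES: 8 C, 3 N, 4 O, 1 S.
Implicit hydrogens by atom environment:
  6 × C (aromatic): no H
  2 × C: no H
  2 × N: no H
  2 × O: 1 H each → 2
  1 × N (charge +1): no H
  1 × O: no H
  1 × O (charge -1): no H
  1 × S: 1 H
  Total hydrogens = 3.
Molecular formula: C8H3N3O4S

C8H3N3O4S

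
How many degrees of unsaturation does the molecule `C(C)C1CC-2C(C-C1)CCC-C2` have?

Molecular formula from the SMILES: C12H22.
DoU = (2C + 2 + N − H − X)/2 = (2·12 + 2 + 0 − 22 − 0)/2 = 4/2 = 2.
(Structurally: 2 ring(s) + 0 π bond(s) = 2.)

2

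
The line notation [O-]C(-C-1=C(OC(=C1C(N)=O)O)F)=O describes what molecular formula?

Heavy atoms from the SMILES: 6 C, 1 F, 1 N, 5 O.
Implicit hydrogens by atom environment:
  4 × C (aromatic): no H
  2 × C: no H
  2 × O: no H
  1 × F: no H
  1 × N: 2 H
  1 × O: 1 H
  1 × O (aromatic): no H
  1 × O (charge -1): no H
  Total hydrogens = 3.
Net charge -1.
Molecular formula: C6H3FNO5-

C6H3FNO5-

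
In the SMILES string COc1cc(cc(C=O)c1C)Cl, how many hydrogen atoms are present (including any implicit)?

Hydrogens are implicit in SMILES; fill each atom to its normal valence:
  4 × C (aromatic): no H
  2 × C: 3 H each → 6
  2 × C (aromatic): 1 H each → 2
  2 × O: no H
  1 × C: 1 H
  1 × Cl: no H
  Total hydrogens = 9.

9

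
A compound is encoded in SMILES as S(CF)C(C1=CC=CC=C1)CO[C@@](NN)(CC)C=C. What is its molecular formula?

Heavy atoms from the SMILES: 14 C, 1 F, 2 N, 1 O, 1 S.
Implicit hydrogens by atom environment:
  5 × C (aromatic): 1 H each → 5
  4 × C: 2 H each → 8
  2 × C: 1 H each → 2
  1 × C: 3 H
  1 × C: no H
  1 × C (aromatic): no H
  1 × F: no H
  1 × N: 2 H
  1 × N: 1 H
  1 × O: no H
  1 × S: no H
  Total hydrogens = 21.
Molecular formula: C14H21FN2OS

C14H21FN2OS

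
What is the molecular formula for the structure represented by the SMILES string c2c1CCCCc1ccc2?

Heavy atoms from the SMILES: 10 C.
Implicit hydrogens by atom environment:
  4 × C: 2 H each → 8
  4 × C (aromatic): 1 H each → 4
  2 × C (aromatic): no H
  Total hydrogens = 12.
Molecular formula: C10H12

C10H12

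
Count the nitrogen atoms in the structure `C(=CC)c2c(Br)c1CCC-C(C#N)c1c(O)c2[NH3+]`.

2

The symbol for nitrogen appears 2 times in the SMILES.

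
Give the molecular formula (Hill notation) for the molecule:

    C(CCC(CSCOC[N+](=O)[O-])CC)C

C10H21NO3S

Heavy atoms from the SMILES: 10 C, 1 N, 3 O, 1 S.
Implicit hydrogens by atom environment:
  7 × C: 2 H each → 14
  2 × C: 3 H each → 6
  2 × O: no H
  1 × C: 1 H
  1 × N (charge +1): no H
  1 × O (charge -1): no H
  1 × S: no H
  Total hydrogens = 21.
Molecular formula: C10H21NO3S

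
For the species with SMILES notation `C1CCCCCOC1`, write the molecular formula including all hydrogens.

C7H14O

Heavy atoms from the SMILES: 7 C, 1 O.
Implicit hydrogens by atom environment:
  7 × C: 2 H each → 14
  1 × O: no H
  Total hydrogens = 14.
Molecular formula: C7H14O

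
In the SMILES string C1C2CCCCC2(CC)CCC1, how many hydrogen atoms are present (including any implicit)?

Hydrogens are implicit in SMILES; fill each atom to its normal valence:
  9 × C: 2 H each → 18
  1 × C: 3 H
  1 × C: 1 H
  1 × C: no H
  Total hydrogens = 22.

22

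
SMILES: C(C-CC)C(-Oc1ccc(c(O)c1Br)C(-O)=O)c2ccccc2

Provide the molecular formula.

Heavy atoms from the SMILES: 1 Br, 18 C, 4 O.
Implicit hydrogens by atom environment:
  7 × C (aromatic): 1 H each → 7
  5 × C (aromatic): no H
  3 × C: 2 H each → 6
  2 × O: 1 H each → 2
  2 × O: no H
  1 × Br: no H
  1 × C: 3 H
  1 × C: 1 H
  1 × C: no H
  Total hydrogens = 19.
Molecular formula: C18H19BrO4

C18H19BrO4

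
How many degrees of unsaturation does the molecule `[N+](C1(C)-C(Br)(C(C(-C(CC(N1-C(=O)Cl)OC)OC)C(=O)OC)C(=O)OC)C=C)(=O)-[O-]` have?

Molecular formula from the SMILES: C17H24BrClN2O9.
DoU = (2C + 2 + N − H − X)/2 = (2·17 + 2 + 2 − 24 − 2)/2 = 12/2 = 6.
(Structurally: 1 ring(s) + 5 π bond(s) = 6.)

6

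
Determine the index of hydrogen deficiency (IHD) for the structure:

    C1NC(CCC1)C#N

3

Molecular formula from the SMILES: C6H10N2.
DoU = (2C + 2 + N − H − X)/2 = (2·6 + 2 + 2 − 10 − 0)/2 = 6/2 = 3.
(Structurally: 1 ring(s) + 2 π bond(s) = 3.)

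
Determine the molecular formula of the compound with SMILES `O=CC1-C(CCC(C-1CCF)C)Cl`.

C10H16ClFO

Heavy atoms from the SMILES: 10 C, 1 Cl, 1 F, 1 O.
Implicit hydrogens by atom environment:
  5 × C: 1 H each → 5
  4 × C: 2 H each → 8
  1 × C: 3 H
  1 × Cl: no H
  1 × F: no H
  1 × O: no H
  Total hydrogens = 16.
Molecular formula: C10H16ClFO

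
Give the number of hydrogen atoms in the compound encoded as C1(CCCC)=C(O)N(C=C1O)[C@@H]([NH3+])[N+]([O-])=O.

Hydrogens are implicit in SMILES; fill each atom to its normal valence:
  3 × C: 2 H each → 6
  3 × C (aromatic): no H
  2 × O: 1 H each → 2
  1 × C: 3 H
  1 × C (aromatic): 1 H
  1 × C: 1 H
  1 × N (charge +1): 3 H
  1 × N (aromatic): no H
  1 × N (charge +1): no H
  1 × O: no H
  1 × O (charge -1): no H
  Total hydrogens = 16.

16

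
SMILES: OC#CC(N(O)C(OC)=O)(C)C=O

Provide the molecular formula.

Heavy atoms from the SMILES: 7 C, 1 N, 5 O.
Implicit hydrogens by atom environment:
  4 × C: no H
  3 × O: no H
  2 × C: 3 H each → 6
  2 × O: 1 H each → 2
  1 × C: 1 H
  1 × N: no H
  Total hydrogens = 9.
Molecular formula: C7H9NO5

C7H9NO5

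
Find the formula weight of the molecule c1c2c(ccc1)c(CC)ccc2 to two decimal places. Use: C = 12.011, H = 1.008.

Molecular formula: C12H12.
M = 12×12.011 + 12×1.008 = 156.23 g/mol.

156.23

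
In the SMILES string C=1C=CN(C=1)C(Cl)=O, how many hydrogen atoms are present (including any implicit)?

4

Hydrogens are implicit in SMILES; fill each atom to its normal valence:
  4 × C (aromatic): 1 H each → 4
  1 × C: no H
  1 × Cl: no H
  1 × N (aromatic): no H
  1 × O: no H
  Total hydrogens = 4.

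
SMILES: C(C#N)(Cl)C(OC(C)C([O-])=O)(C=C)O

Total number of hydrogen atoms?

Hydrogens are implicit in SMILES; fill each atom to its normal valence:
  3 × C: 1 H each → 3
  3 × C: no H
  2 × O: no H
  1 × C: 3 H
  1 × C: 2 H
  1 × Cl: no H
  1 × N: no H
  1 × O: 1 H
  1 × O (charge -1): no H
  Total hydrogens = 9.

9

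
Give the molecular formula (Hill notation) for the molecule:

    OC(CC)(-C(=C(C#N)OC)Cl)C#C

Heavy atoms from the SMILES: 9 C, 1 Cl, 1 N, 2 O.
Implicit hydrogens by atom environment:
  5 × C: no H
  2 × C: 3 H each → 6
  1 × C: 2 H
  1 × C: 1 H
  1 × Cl: no H
  1 × N: no H
  1 × O: 1 H
  1 × O: no H
  Total hydrogens = 10.
Molecular formula: C9H10ClNO2

C9H10ClNO2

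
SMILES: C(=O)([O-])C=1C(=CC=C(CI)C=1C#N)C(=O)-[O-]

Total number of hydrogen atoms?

Hydrogens are implicit in SMILES; fill each atom to its normal valence:
  4 × C (aromatic): no H
  3 × C: no H
  2 × C (aromatic): 1 H each → 2
  2 × O: no H
  2 × O (charge -1): no H
  1 × C: 2 H
  1 × I: no H
  1 × N: no H
  Total hydrogens = 4.

4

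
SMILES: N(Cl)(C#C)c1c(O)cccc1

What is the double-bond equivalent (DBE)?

Molecular formula from the SMILES: C8H6ClNO.
DoU = (2C + 2 + N − H − X)/2 = (2·8 + 2 + 1 − 6 − 1)/2 = 12/2 = 6.
(Structurally: 1 ring(s) + 5 π bond(s) = 6.)

6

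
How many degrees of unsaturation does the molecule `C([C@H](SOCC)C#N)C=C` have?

3

Molecular formula from the SMILES: C7H11NOS.
DoU = (2C + 2 + N − H − X)/2 = (2·7 + 2 + 1 − 11 − 0)/2 = 6/2 = 3.
(Structurally: 0 ring(s) + 3 π bond(s) = 3.)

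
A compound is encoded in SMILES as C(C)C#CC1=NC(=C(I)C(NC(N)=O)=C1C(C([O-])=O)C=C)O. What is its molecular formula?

C14H13IN3O4-

Heavy atoms from the SMILES: 14 C, 1 I, 3 N, 4 O.
Implicit hydrogens by atom environment:
  5 × C (aromatic): no H
  4 × C: no H
  2 × C: 2 H each → 4
  2 × C: 1 H each → 2
  2 × O: no H
  1 × C: 3 H
  1 × I: no H
  1 × N: 2 H
  1 × N: 1 H
  1 × N (aromatic): no H
  1 × O: 1 H
  1 × O (charge -1): no H
  Total hydrogens = 13.
Net charge -1.
Molecular formula: C14H13IN3O4-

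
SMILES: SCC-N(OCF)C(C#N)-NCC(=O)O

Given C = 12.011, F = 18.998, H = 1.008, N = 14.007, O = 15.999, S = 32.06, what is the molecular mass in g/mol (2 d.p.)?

237.25

Molecular formula: C7H12FN3O3S.
M = 7×12.011 + 1×18.998 + 12×1.008 + 3×14.007 + 3×15.999 + 1×32.06 = 237.25 g/mol.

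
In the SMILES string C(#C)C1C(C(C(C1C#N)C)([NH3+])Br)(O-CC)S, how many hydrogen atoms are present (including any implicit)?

16

Hydrogens are implicit in SMILES; fill each atom to its normal valence:
  4 × C: 1 H each → 4
  4 × C: no H
  2 × C: 3 H each → 6
  1 × Br: no H
  1 × C: 2 H
  1 × N (charge +1): 3 H
  1 × N: no H
  1 × O: no H
  1 × S: 1 H
  Total hydrogens = 16.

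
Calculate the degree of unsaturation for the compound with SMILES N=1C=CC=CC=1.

Molecular formula from the SMILES: C5H5N.
DoU = (2C + 2 + N − H − X)/2 = (2·5 + 2 + 1 − 5 − 0)/2 = 8/2 = 4.
(Structurally: 1 ring(s) + 3 π bond(s) = 4.)

4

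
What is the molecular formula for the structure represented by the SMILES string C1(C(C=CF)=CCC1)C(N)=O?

C8H10FNO

Heavy atoms from the SMILES: 8 C, 1 F, 1 N, 1 O.
Implicit hydrogens by atom environment:
  4 × C: 1 H each → 4
  2 × C: 2 H each → 4
  2 × C: no H
  1 × F: no H
  1 × N: 2 H
  1 × O: no H
  Total hydrogens = 10.
Molecular formula: C8H10FNO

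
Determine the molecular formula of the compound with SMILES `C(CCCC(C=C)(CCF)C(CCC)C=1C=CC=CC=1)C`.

Heavy atoms from the SMILES: 20 C, 1 F.
Implicit hydrogens by atom environment:
  9 × C: 2 H each → 18
  5 × C (aromatic): 1 H each → 5
  2 × C: 3 H each → 6
  2 × C: 1 H each → 2
  1 × C: no H
  1 × C (aromatic): no H
  1 × F: no H
  Total hydrogens = 31.
Molecular formula: C20H31F

C20H31F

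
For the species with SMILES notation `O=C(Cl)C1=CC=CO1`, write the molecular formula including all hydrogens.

C5H3ClO2

Heavy atoms from the SMILES: 5 C, 1 Cl, 2 O.
Implicit hydrogens by atom environment:
  3 × C (aromatic): 1 H each → 3
  1 × C (aromatic): no H
  1 × C: no H
  1 × Cl: no H
  1 × O (aromatic): no H
  1 × O: no H
  Total hydrogens = 3.
Molecular formula: C5H3ClO2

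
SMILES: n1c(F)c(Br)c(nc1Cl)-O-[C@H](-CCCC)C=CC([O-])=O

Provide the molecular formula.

C12H12BrClFN2O3-

Heavy atoms from the SMILES: 1 Br, 12 C, 1 Cl, 1 F, 2 N, 3 O.
Implicit hydrogens by atom environment:
  4 × C (aromatic): no H
  3 × C: 2 H each → 6
  3 × C: 1 H each → 3
  2 × N (aromatic): no H
  2 × O: no H
  1 × Br: no H
  1 × C: 3 H
  1 × C: no H
  1 × Cl: no H
  1 × F: no H
  1 × O (charge -1): no H
  Total hydrogens = 12.
Net charge -1.
Molecular formula: C12H12BrClFN2O3-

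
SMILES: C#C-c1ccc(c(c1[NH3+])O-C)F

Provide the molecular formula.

C9H9FNO+

Heavy atoms from the SMILES: 9 C, 1 F, 1 N, 1 O.
Implicit hydrogens by atom environment:
  4 × C (aromatic): no H
  2 × C (aromatic): 1 H each → 2
  1 × C: 3 H
  1 × C: 1 H
  1 × C: no H
  1 × F: no H
  1 × N (charge +1): 3 H
  1 × O: no H
  Total hydrogens = 9.
Net charge +1.
Molecular formula: C9H9FNO+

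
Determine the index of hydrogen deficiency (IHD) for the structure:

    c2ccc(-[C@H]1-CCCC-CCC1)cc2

5

Molecular formula from the SMILES: C14H20.
DoU = (2C + 2 + N − H − X)/2 = (2·14 + 2 + 0 − 20 − 0)/2 = 10/2 = 5.
(Structurally: 2 ring(s) + 3 π bond(s) = 5.)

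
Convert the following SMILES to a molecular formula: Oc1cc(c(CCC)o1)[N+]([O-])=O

Heavy atoms from the SMILES: 7 C, 1 N, 4 O.
Implicit hydrogens by atom environment:
  3 × C (aromatic): no H
  2 × C: 2 H each → 4
  1 × C: 3 H
  1 × C (aromatic): 1 H
  1 × N (charge +1): no H
  1 × O: 1 H
  1 × O (aromatic): no H
  1 × O: no H
  1 × O (charge -1): no H
  Total hydrogens = 9.
Molecular formula: C7H9NO4

C7H9NO4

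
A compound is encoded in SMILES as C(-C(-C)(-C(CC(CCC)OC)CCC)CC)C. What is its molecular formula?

Heavy atoms from the SMILES: 16 C, 1 O.
Implicit hydrogens by atom environment:
  7 × C: 2 H each → 14
  6 × C: 3 H each → 18
  2 × C: 1 H each → 2
  1 × C: no H
  1 × O: no H
  Total hydrogens = 34.
Molecular formula: C16H34O

C16H34O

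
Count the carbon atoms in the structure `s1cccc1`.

The symbol for carbon appears 4 times in the SMILES. Lowercase c denotes aromatic carbon and counts toward C.

4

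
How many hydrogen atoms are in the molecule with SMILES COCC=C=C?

8

Hydrogens are implicit in SMILES; fill each atom to its normal valence:
  2 × C: 2 H each → 4
  1 × C: 3 H
  1 × C: 1 H
  1 × C: no H
  1 × O: no H
  Total hydrogens = 8.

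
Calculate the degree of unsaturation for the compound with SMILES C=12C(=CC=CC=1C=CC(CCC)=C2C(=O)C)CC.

Molecular formula from the SMILES: C17H20O.
DoU = (2C + 2 + N − H − X)/2 = (2·17 + 2 + 0 − 20 − 0)/2 = 16/2 = 8.
(Structurally: 2 ring(s) + 6 π bond(s) = 8.)

8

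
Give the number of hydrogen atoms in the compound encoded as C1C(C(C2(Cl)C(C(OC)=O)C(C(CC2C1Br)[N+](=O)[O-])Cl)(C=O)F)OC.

Hydrogens are implicit in SMILES; fill each atom to its normal valence:
  7 × C: 1 H each → 7
  5 × O: no H
  3 × C: no H
  2 × C: 3 H each → 6
  2 × C: 2 H each → 4
  2 × Cl: no H
  1 × Br: no H
  1 × F: no H
  1 × N (charge +1): no H
  1 × O (charge -1): no H
  Total hydrogens = 17.

17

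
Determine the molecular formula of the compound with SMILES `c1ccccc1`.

C6H6

Heavy atoms from the SMILES: 6 C.
Implicit hydrogens by atom environment:
  6 × C (aromatic): 1 H each → 6
  Total hydrogens = 6.
Molecular formula: C6H6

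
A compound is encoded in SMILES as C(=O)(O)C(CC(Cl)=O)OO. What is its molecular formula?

C4H5ClO5

Heavy atoms from the SMILES: 4 C, 1 Cl, 5 O.
Implicit hydrogens by atom environment:
  3 × O: no H
  2 × C: no H
  2 × O: 1 H each → 2
  1 × C: 2 H
  1 × C: 1 H
  1 × Cl: no H
  Total hydrogens = 5.
Molecular formula: C4H5ClO5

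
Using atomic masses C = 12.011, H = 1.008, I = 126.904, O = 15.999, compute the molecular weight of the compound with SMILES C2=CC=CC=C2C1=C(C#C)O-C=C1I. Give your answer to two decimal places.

294.09

Molecular formula: C12H7IO.
M = 12×12.011 + 7×1.008 + 1×126.904 + 1×15.999 = 294.09 g/mol.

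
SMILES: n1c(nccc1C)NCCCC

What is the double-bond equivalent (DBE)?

4

Molecular formula from the SMILES: C9H15N3.
DoU = (2C + 2 + N − H − X)/2 = (2·9 + 2 + 3 − 15 − 0)/2 = 8/2 = 4.
(Structurally: 1 ring(s) + 3 π bond(s) = 4.)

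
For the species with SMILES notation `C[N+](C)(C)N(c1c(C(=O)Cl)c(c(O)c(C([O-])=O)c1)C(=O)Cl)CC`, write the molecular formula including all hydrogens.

Heavy atoms from the SMILES: 14 C, 2 Cl, 2 N, 5 O.
Implicit hydrogens by atom environment:
  5 × C (aromatic): no H
  4 × C: 3 H each → 12
  3 × C: no H
  3 × O: no H
  2 × Cl: no H
  1 × C: 2 H
  1 × C (aromatic): 1 H
  1 × N: no H
  1 × N (charge +1): no H
  1 × O: 1 H
  1 × O (charge -1): no H
  Total hydrogens = 16.
Molecular formula: C14H16Cl2N2O5

C14H16Cl2N2O5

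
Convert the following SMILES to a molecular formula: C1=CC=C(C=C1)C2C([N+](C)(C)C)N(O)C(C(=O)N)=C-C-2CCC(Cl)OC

C19H29ClN3O3+

Heavy atoms from the SMILES: 19 C, 1 Cl, 3 N, 3 O.
Implicit hydrogens by atom environment:
  5 × C: 1 H each → 5
  5 × C (aromatic): 1 H each → 5
  4 × C: 3 H each → 12
  2 × C: 2 H each → 4
  2 × C: no H
  2 × O: no H
  1 × C (aromatic): no H
  1 × Cl: no H
  1 × N: 2 H
  1 × N: no H
  1 × N (charge +1): no H
  1 × O: 1 H
  Total hydrogens = 29.
Net charge +1.
Molecular formula: C19H29ClN3O3+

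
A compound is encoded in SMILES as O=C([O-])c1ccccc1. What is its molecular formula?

C7H5O2-

Heavy atoms from the SMILES: 7 C, 2 O.
Implicit hydrogens by atom environment:
  5 × C (aromatic): 1 H each → 5
  1 × C (aromatic): no H
  1 × C: no H
  1 × O: no H
  1 × O (charge -1): no H
  Total hydrogens = 5.
Net charge -1.
Molecular formula: C7H5O2-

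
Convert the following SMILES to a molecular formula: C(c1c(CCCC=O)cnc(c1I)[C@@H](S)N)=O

Heavy atoms from the SMILES: 11 C, 1 I, 2 N, 2 O, 1 S.
Implicit hydrogens by atom environment:
  4 × C (aromatic): no H
  3 × C: 2 H each → 6
  3 × C: 1 H each → 3
  2 × O: no H
  1 × C (aromatic): 1 H
  1 × I: no H
  1 × N: 2 H
  1 × N (aromatic): no H
  1 × S: 1 H
  Total hydrogens = 13.
Molecular formula: C11H13IN2O2S

C11H13IN2O2S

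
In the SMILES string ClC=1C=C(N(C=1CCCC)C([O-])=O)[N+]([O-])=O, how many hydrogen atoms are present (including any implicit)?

Hydrogens are implicit in SMILES; fill each atom to its normal valence:
  3 × C: 2 H each → 6
  3 × C (aromatic): no H
  2 × O: no H
  2 × O (charge -1): no H
  1 × C: 3 H
  1 × C (aromatic): 1 H
  1 × C: no H
  1 × Cl: no H
  1 × N (aromatic): no H
  1 × N (charge +1): no H
  Total hydrogens = 10.

10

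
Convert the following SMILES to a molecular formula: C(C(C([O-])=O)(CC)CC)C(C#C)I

C10H14IO2-

Heavy atoms from the SMILES: 10 C, 1 I, 2 O.
Implicit hydrogens by atom environment:
  3 × C: 2 H each → 6
  3 × C: no H
  2 × C: 3 H each → 6
  2 × C: 1 H each → 2
  1 × I: no H
  1 × O: no H
  1 × O (charge -1): no H
  Total hydrogens = 14.
Net charge -1.
Molecular formula: C10H14IO2-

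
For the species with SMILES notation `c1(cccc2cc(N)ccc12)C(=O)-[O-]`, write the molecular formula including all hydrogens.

Heavy atoms from the SMILES: 11 C, 1 N, 2 O.
Implicit hydrogens by atom environment:
  6 × C (aromatic): 1 H each → 6
  4 × C (aromatic): no H
  1 × C: no H
  1 × N: 2 H
  1 × O: no H
  1 × O (charge -1): no H
  Total hydrogens = 8.
Net charge -1.
Molecular formula: C11H8NO2-

C11H8NO2-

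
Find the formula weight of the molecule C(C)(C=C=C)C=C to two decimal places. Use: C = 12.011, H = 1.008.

94.16

Molecular formula: C7H10.
M = 7×12.011 + 10×1.008 = 94.16 g/mol.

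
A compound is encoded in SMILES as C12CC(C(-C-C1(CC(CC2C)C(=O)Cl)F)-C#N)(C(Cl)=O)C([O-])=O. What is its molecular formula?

Heavy atoms from the SMILES: 15 C, 2 Cl, 1 F, 1 N, 4 O.
Implicit hydrogens by atom environment:
  6 × C: no H
  4 × C: 2 H each → 8
  4 × C: 1 H each → 4
  3 × O: no H
  2 × Cl: no H
  1 × C: 3 H
  1 × F: no H
  1 × N: no H
  1 × O (charge -1): no H
  Total hydrogens = 15.
Net charge -1.
Molecular formula: C15H15Cl2FNO4-

C15H15Cl2FNO4-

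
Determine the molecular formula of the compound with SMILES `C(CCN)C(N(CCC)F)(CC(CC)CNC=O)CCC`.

Heavy atoms from the SMILES: 16 C, 1 F, 3 N, 1 O.
Implicit hydrogens by atom environment:
  10 × C: 2 H each → 20
  3 × C: 3 H each → 9
  2 × C: 1 H each → 2
  1 × C: no H
  1 × F: no H
  1 × N: 2 H
  1 × N: 1 H
  1 × N: no H
  1 × O: no H
  Total hydrogens = 34.
Molecular formula: C16H34FN3O

C16H34FN3O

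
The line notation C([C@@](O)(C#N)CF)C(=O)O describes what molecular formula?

C5H6FNO3

Heavy atoms from the SMILES: 5 C, 1 F, 1 N, 3 O.
Implicit hydrogens by atom environment:
  3 × C: no H
  2 × C: 2 H each → 4
  2 × O: 1 H each → 2
  1 × F: no H
  1 × N: no H
  1 × O: no H
  Total hydrogens = 6.
Molecular formula: C5H6FNO3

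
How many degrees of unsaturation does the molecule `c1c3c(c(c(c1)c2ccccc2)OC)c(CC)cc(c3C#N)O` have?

Molecular formula from the SMILES: C20H17NO2.
DoU = (2C + 2 + N − H − X)/2 = (2·20 + 2 + 1 − 17 − 0)/2 = 26/2 = 13.
(Structurally: 3 ring(s) + 10 π bond(s) = 13.)

13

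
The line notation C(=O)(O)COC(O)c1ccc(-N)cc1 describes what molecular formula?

Heavy atoms from the SMILES: 9 C, 1 N, 4 O.
Implicit hydrogens by atom environment:
  4 × C (aromatic): 1 H each → 4
  2 × C (aromatic): no H
  2 × O: 1 H each → 2
  2 × O: no H
  1 × C: 2 H
  1 × C: 1 H
  1 × C: no H
  1 × N: 2 H
  Total hydrogens = 11.
Molecular formula: C9H11NO4

C9H11NO4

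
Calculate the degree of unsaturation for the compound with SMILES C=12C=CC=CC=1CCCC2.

5

Molecular formula from the SMILES: C10H12.
DoU = (2C + 2 + N − H − X)/2 = (2·10 + 2 + 0 − 12 − 0)/2 = 10/2 = 5.
(Structurally: 2 ring(s) + 3 π bond(s) = 5.)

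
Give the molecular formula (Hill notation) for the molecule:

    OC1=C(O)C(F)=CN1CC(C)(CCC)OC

C11H18FNO3

Heavy atoms from the SMILES: 11 C, 1 F, 1 N, 3 O.
Implicit hydrogens by atom environment:
  3 × C: 3 H each → 9
  3 × C: 2 H each → 6
  3 × C (aromatic): no H
  2 × O: 1 H each → 2
  1 × C (aromatic): 1 H
  1 × C: no H
  1 × F: no H
  1 × N (aromatic): no H
  1 × O: no H
  Total hydrogens = 18.
Molecular formula: C11H18FNO3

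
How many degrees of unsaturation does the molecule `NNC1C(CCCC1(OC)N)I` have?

Molecular formula from the SMILES: C7H16IN3O.
DoU = (2C + 2 + N − H − X)/2 = (2·7 + 2 + 3 − 16 − 1)/2 = 2/2 = 1.
(Structurally: 1 ring(s) + 0 π bond(s) = 1.)

1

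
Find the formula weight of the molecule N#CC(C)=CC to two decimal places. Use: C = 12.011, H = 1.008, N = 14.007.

81.12

Molecular formula: C5H7N.
M = 5×12.011 + 7×1.008 + 1×14.007 = 81.12 g/mol.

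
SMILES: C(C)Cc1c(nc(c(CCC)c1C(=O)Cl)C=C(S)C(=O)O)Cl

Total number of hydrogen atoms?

17

Hydrogens are implicit in SMILES; fill each atom to its normal valence:
  5 × C (aromatic): no H
  4 × C: 2 H each → 8
  3 × C: no H
  2 × C: 3 H each → 6
  2 × Cl: no H
  2 × O: no H
  1 × C: 1 H
  1 × N (aromatic): no H
  1 × O: 1 H
  1 × S: 1 H
  Total hydrogens = 17.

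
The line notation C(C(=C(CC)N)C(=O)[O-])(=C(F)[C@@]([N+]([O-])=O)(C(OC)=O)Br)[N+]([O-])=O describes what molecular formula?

C10H10BrFN3O8-

Heavy atoms from the SMILES: 1 Br, 10 C, 1 F, 3 N, 8 O.
Implicit hydrogens by atom environment:
  7 × C: no H
  5 × O: no H
  3 × O (charge -1): no H
  2 × C: 3 H each → 6
  2 × N (charge +1): no H
  1 × Br: no H
  1 × C: 2 H
  1 × F: no H
  1 × N: 2 H
  Total hydrogens = 10.
Net charge -1.
Molecular formula: C10H10BrFN3O8-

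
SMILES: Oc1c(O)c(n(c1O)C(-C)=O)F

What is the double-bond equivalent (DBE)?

Molecular formula from the SMILES: C6H6FNO4.
DoU = (2C + 2 + N − H − X)/2 = (2·6 + 2 + 1 − 6 − 1)/2 = 8/2 = 4.
(Structurally: 1 ring(s) + 3 π bond(s) = 4.)

4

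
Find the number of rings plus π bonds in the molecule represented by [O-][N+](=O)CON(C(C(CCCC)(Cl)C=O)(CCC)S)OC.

2

Molecular formula from the SMILES: C12H23ClN2O5S.
DoU = (2C + 2 + N − H − X)/2 = (2·12 + 2 + 2 − 23 − 1)/2 = 4/2 = 2.
(Structurally: 0 ring(s) + 2 π bond(s) = 2.)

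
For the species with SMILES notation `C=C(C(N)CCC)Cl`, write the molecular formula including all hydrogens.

Heavy atoms from the SMILES: 6 C, 1 Cl, 1 N.
Implicit hydrogens by atom environment:
  3 × C: 2 H each → 6
  1 × C: 3 H
  1 × C: 1 H
  1 × C: no H
  1 × Cl: no H
  1 × N: 2 H
  Total hydrogens = 12.
Molecular formula: C6H12ClN

C6H12ClN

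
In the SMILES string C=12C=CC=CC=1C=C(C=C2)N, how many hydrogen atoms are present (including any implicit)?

Hydrogens are implicit in SMILES; fill each atom to its normal valence:
  7 × C (aromatic): 1 H each → 7
  3 × C (aromatic): no H
  1 × N: 2 H
  Total hydrogens = 9.

9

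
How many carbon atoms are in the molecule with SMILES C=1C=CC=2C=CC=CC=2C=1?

The symbol for carbon appears 10 times in the SMILES.

10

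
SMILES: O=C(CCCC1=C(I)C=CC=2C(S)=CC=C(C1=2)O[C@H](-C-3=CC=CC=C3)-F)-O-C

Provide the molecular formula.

C22H20FIO3S

Heavy atoms from the SMILES: 22 C, 1 F, 1 I, 3 O, 1 S.
Implicit hydrogens by atom environment:
  9 × C (aromatic): 1 H each → 9
  7 × C (aromatic): no H
  3 × C: 2 H each → 6
  3 × O: no H
  1 × C: 3 H
  1 × C: 1 H
  1 × C: no H
  1 × F: no H
  1 × I: no H
  1 × S: 1 H
  Total hydrogens = 20.
Molecular formula: C22H20FIO3S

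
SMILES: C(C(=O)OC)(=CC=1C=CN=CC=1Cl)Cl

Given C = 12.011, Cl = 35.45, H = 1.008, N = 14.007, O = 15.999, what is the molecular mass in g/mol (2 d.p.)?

Molecular formula: C9H7Cl2NO2.
M = 9×12.011 + 2×35.45 + 7×1.008 + 1×14.007 + 2×15.999 = 232.06 g/mol.

232.06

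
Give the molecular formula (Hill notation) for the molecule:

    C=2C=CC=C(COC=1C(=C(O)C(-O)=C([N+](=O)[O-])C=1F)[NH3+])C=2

Heavy atoms from the SMILES: 13 C, 1 F, 2 N, 5 O.
Implicit hydrogens by atom environment:
  7 × C (aromatic): no H
  5 × C (aromatic): 1 H each → 5
  2 × O: 1 H each → 2
  2 × O: no H
  1 × C: 2 H
  1 × F: no H
  1 × N (charge +1): 3 H
  1 × N (charge +1): no H
  1 × O (charge -1): no H
  Total hydrogens = 12.
Net charge +1.
Molecular formula: C13H12FN2O5+

C13H12FN2O5+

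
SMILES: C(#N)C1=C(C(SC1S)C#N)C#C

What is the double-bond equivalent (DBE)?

8

Molecular formula from the SMILES: C8H4N2S2.
DoU = (2C + 2 + N − H − X)/2 = (2·8 + 2 + 2 − 4 − 0)/2 = 16/2 = 8.
(Structurally: 1 ring(s) + 7 π bond(s) = 8.)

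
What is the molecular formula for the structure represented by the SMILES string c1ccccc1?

Heavy atoms from the SMILES: 6 C.
Implicit hydrogens by atom environment:
  6 × C (aromatic): 1 H each → 6
  Total hydrogens = 6.
Molecular formula: C6H6

C6H6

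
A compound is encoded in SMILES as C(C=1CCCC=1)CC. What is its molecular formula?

Heavy atoms from the SMILES: 8 C.
Implicit hydrogens by atom environment:
  5 × C: 2 H each → 10
  1 × C: 3 H
  1 × C: 1 H
  1 × C: no H
  Total hydrogens = 14.
Molecular formula: C8H14

C8H14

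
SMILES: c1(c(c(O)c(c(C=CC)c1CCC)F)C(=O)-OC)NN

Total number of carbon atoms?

The symbol for carbon appears 14 times in the SMILES. Lowercase c denotes aromatic carbon and counts toward C.

14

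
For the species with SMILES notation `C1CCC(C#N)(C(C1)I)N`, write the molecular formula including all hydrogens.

Heavy atoms from the SMILES: 7 C, 1 I, 2 N.
Implicit hydrogens by atom environment:
  4 × C: 2 H each → 8
  2 × C: no H
  1 × C: 1 H
  1 × I: no H
  1 × N: 2 H
  1 × N: no H
  Total hydrogens = 11.
Molecular formula: C7H11IN2

C7H11IN2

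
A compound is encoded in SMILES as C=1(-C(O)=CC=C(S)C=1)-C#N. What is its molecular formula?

Heavy atoms from the SMILES: 7 C, 1 N, 1 O, 1 S.
Implicit hydrogens by atom environment:
  3 × C (aromatic): 1 H each → 3
  3 × C (aromatic): no H
  1 × C: no H
  1 × N: no H
  1 × O: 1 H
  1 × S: 1 H
  Total hydrogens = 5.
Molecular formula: C7H5NOS

C7H5NOS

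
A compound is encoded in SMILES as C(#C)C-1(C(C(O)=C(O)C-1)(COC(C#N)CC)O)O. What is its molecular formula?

C12H15NO5

Heavy atoms from the SMILES: 12 C, 1 N, 5 O.
Implicit hydrogens by atom environment:
  6 × C: no H
  4 × O: 1 H each → 4
  3 × C: 2 H each → 6
  2 × C: 1 H each → 2
  1 × C: 3 H
  1 × N: no H
  1 × O: no H
  Total hydrogens = 15.
Molecular formula: C12H15NO5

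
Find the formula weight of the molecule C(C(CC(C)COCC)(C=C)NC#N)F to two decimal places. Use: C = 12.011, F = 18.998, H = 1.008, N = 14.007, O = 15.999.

Molecular formula: C11H19FN2O.
M = 11×12.011 + 1×18.998 + 19×1.008 + 2×14.007 + 1×15.999 = 214.28 g/mol.

214.28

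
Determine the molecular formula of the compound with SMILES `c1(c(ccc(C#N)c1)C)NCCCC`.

C12H16N2

Heavy atoms from the SMILES: 12 C, 2 N.
Implicit hydrogens by atom environment:
  3 × C: 2 H each → 6
  3 × C (aromatic): 1 H each → 3
  3 × C (aromatic): no H
  2 × C: 3 H each → 6
  1 × C: no H
  1 × N: 1 H
  1 × N: no H
  Total hydrogens = 16.
Molecular formula: C12H16N2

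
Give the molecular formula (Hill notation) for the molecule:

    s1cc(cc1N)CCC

C7H11NS

Heavy atoms from the SMILES: 7 C, 1 N, 1 S.
Implicit hydrogens by atom environment:
  2 × C: 2 H each → 4
  2 × C (aromatic): 1 H each → 2
  2 × C (aromatic): no H
  1 × C: 3 H
  1 × N: 2 H
  1 × S (aromatic): no H
  Total hydrogens = 11.
Molecular formula: C7H11NS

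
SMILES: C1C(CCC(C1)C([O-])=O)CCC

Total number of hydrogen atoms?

17

Hydrogens are implicit in SMILES; fill each atom to its normal valence:
  6 × C: 2 H each → 12
  2 × C: 1 H each → 2
  1 × C: 3 H
  1 × C: no H
  1 × O: no H
  1 × O (charge -1): no H
  Total hydrogens = 17.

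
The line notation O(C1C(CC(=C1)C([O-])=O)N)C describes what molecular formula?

Heavy atoms from the SMILES: 7 C, 1 N, 3 O.
Implicit hydrogens by atom environment:
  3 × C: 1 H each → 3
  2 × C: no H
  2 × O: no H
  1 × C: 3 H
  1 × C: 2 H
  1 × N: 2 H
  1 × O (charge -1): no H
  Total hydrogens = 10.
Net charge -1.
Molecular formula: C7H10NO3-

C7H10NO3-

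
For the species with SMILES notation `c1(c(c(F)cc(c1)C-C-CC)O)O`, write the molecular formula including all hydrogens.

Heavy atoms from the SMILES: 10 C, 1 F, 2 O.
Implicit hydrogens by atom environment:
  4 × C (aromatic): no H
  3 × C: 2 H each → 6
  2 × C (aromatic): 1 H each → 2
  2 × O: 1 H each → 2
  1 × C: 3 H
  1 × F: no H
  Total hydrogens = 13.
Molecular formula: C10H13FO2

C10H13FO2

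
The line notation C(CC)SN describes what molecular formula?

Heavy atoms from the SMILES: 3 C, 1 N, 1 S.
Implicit hydrogens by atom environment:
  2 × C: 2 H each → 4
  1 × C: 3 H
  1 × N: 2 H
  1 × S: no H
  Total hydrogens = 9.
Molecular formula: C3H9NS

C3H9NS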